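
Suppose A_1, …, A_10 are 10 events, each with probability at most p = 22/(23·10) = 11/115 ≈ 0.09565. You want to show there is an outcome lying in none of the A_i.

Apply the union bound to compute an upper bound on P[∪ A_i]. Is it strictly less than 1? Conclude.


Union bound: P[∪_{i=1}^{10} A_i] ≤ Σ_i P[A_i] ≤ 10·p = 10·(11/115) = 22/23.
Numerically: 22/23 ≈ 0.95652.
Is 22/23 < 1? YES.
Since P[∪ A_i] ≤ 22/23 < 1, the complement has P[∩ A_i^c] ≥ 1 − 22/23 = 1/23 > 0, so some outcome avoids every A_i.

10·p = 22/23 ≈ 0.95652; existence CERTIFIED by the union bound.


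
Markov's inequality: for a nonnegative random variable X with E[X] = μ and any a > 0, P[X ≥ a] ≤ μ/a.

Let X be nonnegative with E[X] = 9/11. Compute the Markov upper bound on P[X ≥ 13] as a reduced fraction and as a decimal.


μ = E[X] = 9/11, a = 13.
Markov: P[X ≥ 13] ≤ μ/a = (9/11)/13 = 9/143.
Numerically: ≈ 0.06294.
(Since a = 13 > μ = 0.81818, the bound 9/143 is < 1 and informative.)

P[X ≥ 13] ≤ 9/143 ≈ 0.06294.


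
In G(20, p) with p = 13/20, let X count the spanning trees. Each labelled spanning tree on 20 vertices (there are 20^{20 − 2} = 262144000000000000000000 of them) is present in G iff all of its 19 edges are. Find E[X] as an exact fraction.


K_20 has 20^{20 − 2} = 262144000000000000000000 labelled spanning trees.
For each such spanning tree H, let X_H = 1 if all 19 edges of H are present in G. Then P[X_H = 1] = p^{19} = (13/20)^{19} = 1461920290375446110677/5242880000000000000000000.
By linearity of expectation: E[X] = Σ_H E[X_H] = 262144000000000000000000 · p^{19} = 262144000000000000000000 · 1461920290375446110677/5242880000000000000000000 = 1461920290375446110677/20.
Numerically: E[X] ≈ 7.31e+19.

E[X] = 262144000000000000000000 · (13/20)^{19} = 1461920290375446110677/20 ≈ 7.31e+19.


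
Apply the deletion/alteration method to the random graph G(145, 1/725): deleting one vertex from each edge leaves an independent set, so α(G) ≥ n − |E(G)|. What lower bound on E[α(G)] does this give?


E[|E(G)|] = C(145, 2)·p = 10440 · (1/725) = 72/5.
E[α(G)] ≥ n − E[|E(G)|] = 145 − 72/5 = 653/5.
Numerically: ≈ 130.60000.
(This is only a lower bound; the true E[α(G)] may be larger.)

E[α(G)] ≥ 653/5 ≈ 130.60000.


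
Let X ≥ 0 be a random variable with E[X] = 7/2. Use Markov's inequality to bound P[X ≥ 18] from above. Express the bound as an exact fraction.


μ = E[X] = 7/2, a = 18.
Markov: P[X ≥ 18] ≤ μ/a = (7/2)/18 = 7/36.
Numerically: ≈ 0.194444.
(Since a = 18 > μ = 3.500000, the bound 7/36 is < 1 and informative.)

P[X ≥ 18] ≤ 7/36 ≈ 0.194444.


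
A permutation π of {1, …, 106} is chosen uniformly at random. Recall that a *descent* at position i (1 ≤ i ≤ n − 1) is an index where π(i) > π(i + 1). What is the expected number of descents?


Write X = Σ X_I over i = 1, …, 105, with X_I the indicator of one descent.
There are 105 indicators.
For each fixed i, the pair (π(i), π(i+1)) is a uniformly random ordered pair of distinct values from {1, …, 106}; by symmetry P[π(i) > π(i+1)] = 1/2.
By linearity: E[X] = 105 · (1/2) = (106 − 1) · (1/2) = 105/2 ≈ 52.500.

E[X] = 105/2 = 52.500.


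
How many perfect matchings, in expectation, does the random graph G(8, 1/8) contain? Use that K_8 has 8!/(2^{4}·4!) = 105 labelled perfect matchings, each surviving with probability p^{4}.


K_8 has 8!/(2^{4}·4!) = 105 labelled perfect matchings.
For each such perfect matching H, let X_H = 1 if all 4 edges of H are present in G. Then P[X_H = 1] = p^{4} = (1/8)^{4} = 1/4096.
By linearity of expectation: E[X] = Σ_H E[X_H] = 105 · p^{4} = 105 · 1/4096 = 105/4096.
Numerically: E[X] ≈ 0.025635.

E[X] = 105 · (1/8)^{4} = 105/4096 ≈ 0.025635.


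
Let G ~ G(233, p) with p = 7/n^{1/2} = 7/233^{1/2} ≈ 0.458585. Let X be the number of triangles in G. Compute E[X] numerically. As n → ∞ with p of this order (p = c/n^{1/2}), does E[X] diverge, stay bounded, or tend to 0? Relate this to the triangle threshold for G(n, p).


Number of potential triangles: C(233, 3) = 2081156.
Each occurs with probability p³ ≈ (0.458585)³ ≈ 9.64406744e-02.
By linearity: E[X] = C(233, 3)·p³ ≈ 2081156 · 9.64406744e-02 ≈ 200708.088084.
Since α = 1/2 < 1, p = c/n^{1/2} ≫ 1/n is above the triangle threshold p ~ 1/n. Asymptotically E[X] ~ (c³/6)·n^{3(1−α)} = (7³/6)·n^{1.5} → ∞; triangles are abundant w.h.p.

E[X] ≈ 200708.088084; in regime p = Θ(1/n^{1/2}) E[X] diverges (above the triangle threshold p ~ 1/n).


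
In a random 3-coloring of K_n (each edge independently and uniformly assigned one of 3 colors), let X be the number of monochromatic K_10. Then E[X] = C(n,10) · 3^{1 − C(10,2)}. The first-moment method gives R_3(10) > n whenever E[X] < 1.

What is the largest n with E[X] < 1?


We need C(n, 10) · 3^{1 − 45} < 1, i.e. C(n, 10) < 3^{45 − 1} = 984770902183611232881.
Check values of n near the boundary:
  n = 572: C(572, 10) = 954640815642161682606; 954640815642161682606 < 984770902183611232881? YES
  n = 573: C(573, 10) = 971597135635805762226; 971597135635805762226 < 984770902183611232881? YES
  n = 574: C(574, 10) = 988824035203816502691; 988824035203816502691 < 984770902183611232881? NO
  n = 575: C(575, 10) = 1006325345561406175305; 1006325345561406175305 < 984770902183611232881? NO
  n = 576: C(576, 10) = 1024104945306307344480; 1024104945306307344480 < 984770902183611232881? NO
The largest n with C(n, 10) < 984770902183611232881 is n = 573 (where E[X] = 35985079097622435638/36472996377170786403 ≈ 0.986623). Hence R_3(10) > 573, i.e. R_3(10) ≥ 574.

Largest n = 573; hence R_3(10) > 573.


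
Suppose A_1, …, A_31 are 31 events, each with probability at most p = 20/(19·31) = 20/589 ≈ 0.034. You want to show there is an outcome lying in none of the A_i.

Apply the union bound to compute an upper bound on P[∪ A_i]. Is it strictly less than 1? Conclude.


Union bound: P[∪_{i=1}^{31} A_i] ≤ Σ_i P[A_i] ≤ 31·p = 31·(20/589) = 20/19.
Numerically: 20/19 ≈ 1.053.
Is 20/19 < 1? NO.
Since the bound 20/19 is ≥ 1, the union bound is uninformative here; it does NOT by itself certify existence.

31·p = 20/19 ≈ 1.053; existence NOT certified by the union bound.


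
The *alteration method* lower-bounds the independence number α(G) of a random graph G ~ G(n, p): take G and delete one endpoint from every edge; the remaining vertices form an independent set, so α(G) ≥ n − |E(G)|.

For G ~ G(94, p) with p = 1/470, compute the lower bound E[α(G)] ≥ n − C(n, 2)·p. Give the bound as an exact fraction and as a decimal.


E[|E(G)|] = C(94, 2)·p = 4371 · (1/470) = 93/10.
E[α(G)] ≥ n − E[|E(G)|] = 94 − 93/10 = 847/10.
Numerically: ≈ 84.700.
(This is only a lower bound; the true E[α(G)] may be larger.)

E[α(G)] ≥ 847/10 ≈ 84.700.


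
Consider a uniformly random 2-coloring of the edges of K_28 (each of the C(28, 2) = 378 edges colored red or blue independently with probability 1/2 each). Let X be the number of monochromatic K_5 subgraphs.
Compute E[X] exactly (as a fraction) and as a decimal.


Let X = Σ_S X_S over the C(28, 5) = 98280 subsets S of size 5, where X_S = 1 if the K_5 on S is monochromatic.
For a fixed S, the K_5 on S has C(5, 2) = 10 edges. P[all 10 edges red] = (1/2)^10, and likewise for blue, so P[monochromatic] = 2·(1/2)^10 = 2^{1 − 10} = 1/512.
By linearity: E[X] = C(28, 5) · 2^{1 − 10} = 98280 · 1/512 = 12285/64.
Numerically: E[X] ≈ 191.9531.

E[X] = C(28,5)·2^(1−C(5,2)) = 12285/64 ≈ 191.9531.


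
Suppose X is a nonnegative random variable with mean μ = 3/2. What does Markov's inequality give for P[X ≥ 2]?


μ = E[X] = 3/2, a = 2.
Markov: P[X ≥ 2] ≤ μ/a = (3/2)/2 = 3/4.
Numerically: ≈ 0.750.
(Since a = 2 > μ = 1.500, the bound 3/4 is < 1 and informative.)

P[X ≥ 2] ≤ 3/4 ≈ 0.750.


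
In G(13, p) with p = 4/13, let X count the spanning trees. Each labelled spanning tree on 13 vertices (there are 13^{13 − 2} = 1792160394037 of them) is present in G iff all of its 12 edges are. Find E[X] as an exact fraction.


K_13 has 13^{13 − 2} = 1792160394037 labelled spanning trees.
For each such spanning tree H, let X_H = 1 if all 12 edges of H are present in G. Then P[X_H = 1] = p^{12} = (4/13)^{12} = 16777216/23298085122481.
By linearity of expectation: E[X] = Σ_H E[X_H] = 1792160394037 · p^{12} = 1792160394037 · 16777216/23298085122481 = 16777216/13.
Numerically: E[X] ≈ 1.291e+06.

E[X] = 1792160394037 · (4/13)^{12} = 16777216/13 ≈ 1.291e+06.


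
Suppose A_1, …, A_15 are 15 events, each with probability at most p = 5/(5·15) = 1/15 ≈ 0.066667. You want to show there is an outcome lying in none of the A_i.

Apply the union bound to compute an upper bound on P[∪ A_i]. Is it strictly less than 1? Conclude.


Union bound: P[∪_{i=1}^{15} A_i] ≤ Σ_i P[A_i] ≤ 15·p = 15·(1/15) = 1.
Numerically: 1 ≈ 1.000000.
Is 1 < 1? NO.
Since the bound 1 is ≥ 1, the union bound is uninformative here; it does NOT by itself certify existence.

15·p = 1 ≈ 1.000000; existence NOT certified by the union bound.


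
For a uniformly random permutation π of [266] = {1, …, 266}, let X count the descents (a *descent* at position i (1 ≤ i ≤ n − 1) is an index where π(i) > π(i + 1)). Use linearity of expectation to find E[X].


Write X = Σ X_I over i = 1, …, 265, with X_I the indicator of one descent.
There are 265 indicators.
For each fixed i, the pair (π(i), π(i+1)) is a uniformly random ordered pair of distinct values from {1, …, 266}; by symmetry P[π(i) > π(i+1)] = 1/2.
By linearity: E[X] = 265 · (1/2) = (266 − 1) · (1/2) = 265/2 ≈ 132.500000.

E[X] = 265/2 = 132.500000.


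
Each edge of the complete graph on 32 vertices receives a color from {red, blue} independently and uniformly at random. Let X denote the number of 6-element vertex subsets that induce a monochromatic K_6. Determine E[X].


Let X = Σ_S X_S over the C(32, 6) = 906192 subsets S of size 6, where X_S = 1 if the K_6 on S is monochromatic.
For a fixed S, the K_6 on S has C(6, 2) = 15 edges. P[all 15 edges red] = (1/2)^15, and likewise for blue, so P[monochromatic] = 2·(1/2)^15 = 2^{1 − 15} = 1/16384.
By linearity of expectation: E[X] = C(32, 6) · 2^{1 − 15} = 906192 · 1/16384 = 56637/1024.
Numerically: E[X] ≈ 55.3096.

E[X] = C(32,6)·2^(1−C(6,2)) = 56637/1024 ≈ 55.3096.


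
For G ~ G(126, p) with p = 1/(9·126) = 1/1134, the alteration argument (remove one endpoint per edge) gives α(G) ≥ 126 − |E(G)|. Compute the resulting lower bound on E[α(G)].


E[|E(G)|] = C(126, 2)·p = 7875 · (1/1134) = 125/18.
E[α(G)] ≥ n − E[|E(G)|] = 126 − 125/18 = 2143/18.
Numerically: ≈ 119.056.
(This is only a lower bound; the true E[α(G)] may be larger.)

E[α(G)] ≥ 2143/18 ≈ 119.056.


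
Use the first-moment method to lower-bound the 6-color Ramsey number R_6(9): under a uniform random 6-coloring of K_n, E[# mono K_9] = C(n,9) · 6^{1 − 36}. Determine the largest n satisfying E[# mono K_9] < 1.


We need C(n, 9) · 6^{1 − 36} < 1, i.e. C(n, 9) < 6^{36 − 1} = 1719070799748422591028658176.
Check values of n near the boundary:
  n = 4404: C(4404, 9) = 1703375445537161676647015880; 1703375445537161676647015880 < 1719070799748422591028658176? YES
  n = 4405: C(4405, 9) = 1706862792900636302463627150; 1706862792900636302463627150 < 1719070799748422591028658176? YES
  n = 4406: C(4406, 9) = 1710356485221788389505285700; 1710356485221788389505285700 < 1719070799748422591028658176? YES
  n = 4407: C(4407, 9) = 1713856532599459170657070050; 1713856532599459170657070050 < 1719070799748422591028658176? YES
  n = 4408: C(4408, 9) = 1717362945146264156457459600; 1717362945146264156457459600 < 1719070799748422591028658176? YES
  n = 4409: C(4409, 9) = 1720875732988608787686577131; 1720875732988608787686577131 < 1719070799748422591028658176? NO
  n = 4410: C(4410, 9) = 1724394906266704102180823710; 1724394906266704102180823710 < 1719070799748422591028658176? NO
  n = 4411: C(4411, 9) = 1727920475134582415883601405; 1727920475134582415883601405 < 1719070799748422591028658176? NO
The largest n with C(n, 9) < 1719070799748422591028658176 is n = 4408 (where E[X] = 35778394690547169926197075/35813974994758803979763712 ≈ 0.9990). Hence R_6(9) > 4408, i.e. R_6(9) ≥ 4409.

Largest n = 4408; hence R_6(9) > 4408.


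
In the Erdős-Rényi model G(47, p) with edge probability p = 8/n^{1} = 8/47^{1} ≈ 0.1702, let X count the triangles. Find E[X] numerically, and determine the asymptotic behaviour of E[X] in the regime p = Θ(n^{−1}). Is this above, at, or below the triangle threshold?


Number of potential triangles: C(47, 3) = 16215.
Each occurs with probability p³ ≈ (0.1702)³ ≈ 4.931470e-03.
By linearity: E[X] = C(47, 3)·p³ ≈ 16215 · 4.931470e-03 ≈ 79.9638.
Here α = 1, so p = 8/n is exactly at the triangle threshold p ~ 1/n. Asymptotically E[X] → c³/6 = 8³/6 = 256/3 ≈ 85.3333, a bounded constant. In this regime the triangle count is asymptotically Poisson(c³/6).

E[X] ≈ 79.9638; in regime p = Θ(1/n^{1}) E[X] stays bounded (at the triangle threshold p ~ 1/n).


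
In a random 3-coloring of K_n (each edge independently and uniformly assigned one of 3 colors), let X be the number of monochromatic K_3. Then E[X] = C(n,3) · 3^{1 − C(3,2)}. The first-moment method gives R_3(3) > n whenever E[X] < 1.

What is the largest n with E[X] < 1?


We need C(n, 3) · 3^{1 − 3} < 1, i.e. C(n, 3) < 3^{3 − 1} = 9.
Check values of n near the boundary:
  n = 3: C(3, 3) = 1; 1 < 9? YES
  n = 4: C(4, 3) = 4; 4 < 9? YES
  n = 5: C(5, 3) = 10; 10 < 9? NO
  n = 6: C(6, 3) = 20; 20 < 9? NO
  n = 7: C(7, 3) = 35; 35 < 9? NO
The largest n with C(n, 3) < 9 is n = 4 (where E[X] = 4/9 ≈ 0.444444). Hence R_3(3) > 4, i.e. R_3(3) ≥ 5.

Largest n = 4; hence R_3(3) > 4.


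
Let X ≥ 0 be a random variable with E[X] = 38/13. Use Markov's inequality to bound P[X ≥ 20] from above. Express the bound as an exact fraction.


μ = E[X] = 38/13, a = 20.
Markov: P[X ≥ 20] ≤ μ/a = (38/13)/20 = 19/130.
Numerically: ≈ 0.1462.
(Since a = 20 > μ = 2.9231, the bound 19/130 is < 1 and informative.)

P[X ≥ 20] ≤ 19/130 ≈ 0.1462.


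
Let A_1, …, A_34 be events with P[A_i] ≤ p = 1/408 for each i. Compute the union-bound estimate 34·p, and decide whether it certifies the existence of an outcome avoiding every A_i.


Union bound: P[∪_{i=1}^{34} A_i] ≤ Σ_i P[A_i] ≤ 34·p = 34·(1/408) = 1/12.
Numerically: 1/12 ≈ 0.08333.
Is 1/12 < 1? YES.
Since P[∪ A_i] ≤ 1/12 < 1, the complement has P[∩ A_i^c] ≥ 1 − 1/12 = 11/12 > 0, so some outcome avoids every A_i.

34·p = 1/12 ≈ 0.08333; existence CERTIFIED by the union bound.


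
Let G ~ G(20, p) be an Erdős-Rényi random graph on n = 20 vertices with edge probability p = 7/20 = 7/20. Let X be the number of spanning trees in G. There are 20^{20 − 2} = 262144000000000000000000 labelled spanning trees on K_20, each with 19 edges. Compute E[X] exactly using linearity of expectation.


K_20 has 20^{20 − 2} = 262144000000000000000000 labelled spanning trees.
For each such spanning tree H, let X_H = 1 if all 19 edges of H are present in G. Then P[X_H = 1] = p^{19} = (7/20)^{19} = 11398895185373143/5242880000000000000000000.
By linearity of expectation: E[X] = Σ_H E[X_H] = 262144000000000000000000 · p^{19} = 262144000000000000000000 · 11398895185373143/5242880000000000000000000 = 11398895185373143/20.
Numerically: E[X] ≈ 5.7e+14.

E[X] = 262144000000000000000000 · (7/20)^{19} = 11398895185373143/20 ≈ 5.7e+14.


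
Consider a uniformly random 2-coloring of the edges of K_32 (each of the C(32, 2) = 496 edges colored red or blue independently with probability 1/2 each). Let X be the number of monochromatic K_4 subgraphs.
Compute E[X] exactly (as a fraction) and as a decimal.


Let X = Σ_S X_S over the C(32, 4) = 35960 subsets S of size 4, where X_S = 1 if the K_4 on S is monochromatic.
For a fixed S, the K_4 on S has C(4, 2) = 6 edges. P[all 6 edges red] = (1/2)^6, and likewise for blue, so P[monochromatic] = 2·(1/2)^6 = 2^{1 − 6} = 1/32.
By linearity of expectation: E[X] = C(32, 4) · 2^{1 − 6} = 35960 · 1/32 = 4495/4.
Numerically: E[X] ≈ 1123.750000.

E[X] = C(32,4)·2^(1−C(4,2)) = 4495/4 ≈ 1123.750000.


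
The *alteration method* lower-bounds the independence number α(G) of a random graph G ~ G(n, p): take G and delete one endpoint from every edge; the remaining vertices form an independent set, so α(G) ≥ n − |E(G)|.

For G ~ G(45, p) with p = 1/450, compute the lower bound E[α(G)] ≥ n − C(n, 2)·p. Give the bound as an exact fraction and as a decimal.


E[|E(G)|] = C(45, 2)·p = 990 · (1/450) = 11/5.
E[α(G)] ≥ n − E[|E(G)|] = 45 − 11/5 = 214/5.
Numerically: ≈ 42.800000.
(This is only a lower bound; the true E[α(G)] may be larger.)

E[α(G)] ≥ 214/5 ≈ 42.800000.


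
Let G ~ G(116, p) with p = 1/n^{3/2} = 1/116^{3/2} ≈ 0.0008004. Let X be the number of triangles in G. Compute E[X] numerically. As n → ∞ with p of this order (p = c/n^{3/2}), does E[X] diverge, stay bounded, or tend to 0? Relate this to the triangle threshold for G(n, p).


Number of potential triangles: C(116, 3) = 253460.
Each occurs with probability p³ ≈ (0.0008004)³ ≈ 5.127894e-10.
By linearity: E[X] = C(116, 3)·p³ ≈ 253460 · 5.127894e-10 ≈ 0.0001.
Since α = 3/2 > 1, p = c/n^{3/2} = o(1/n) is below the triangle threshold p ~ 1/n. Asymptotically E[X] ~ (c³/6)·n^{3(1−α)} = (1³/6)·n^{-1.5} → 0, so by Markov's inequality G has no triangles w.h.p.

E[X] ≈ 0.0001; in regime p = Θ(1/n^{3/2}) E[X] tends to 0 (below the triangle threshold p ~ 1/n).


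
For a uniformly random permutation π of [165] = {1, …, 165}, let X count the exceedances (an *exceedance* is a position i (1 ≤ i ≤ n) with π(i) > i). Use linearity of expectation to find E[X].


Write X = Σ_{i=1}^{165} X_i, where X_i = 1_{π(i) > i}.
For each fixed i, π(i) is uniform over {1, …, 165} (marginal of a uniform permutation), so P[π(i) > i] = (n − i)/n. Summing: Σ_{i=1}^{165} (n − i)/n = (0 + 1 + … + 164)/165 = 165(165 − 1)/(2·165) = (165 − 1)/2.
Hence E[X] = Σ_{i=1}^{165} (165 − i)/165 = 82 ≈ 82.000000.

E[X] = 82 = 82.000000.


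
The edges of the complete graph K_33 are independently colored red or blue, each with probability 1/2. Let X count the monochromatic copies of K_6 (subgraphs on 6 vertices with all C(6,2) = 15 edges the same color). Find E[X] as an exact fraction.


Let X = Σ_S X_S over the C(33, 6) = 1107568 subsets S of size 6, where X_S = 1 if the K_6 on S is monochromatic.
For a fixed S, the K_6 on S has C(6, 2) = 15 edges. P[all 15 edges red] = (1/2)^15, and likewise for blue, so P[monochromatic] = 2·(1/2)^15 = 2^{1 − 15} = 1/16384.
By linearity: E[X] = C(33, 6) · 2^{1 − 15} = 1107568 · 1/16384 = 69223/1024.
Numerically: E[X] ≈ 67.600586.

E[X] = C(33,6)·2^(1−C(6,2)) = 69223/1024 ≈ 67.600586.


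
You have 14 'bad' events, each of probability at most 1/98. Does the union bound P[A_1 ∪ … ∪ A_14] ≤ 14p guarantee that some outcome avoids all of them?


Union bound: P[∪_{i=1}^{14} A_i] ≤ Σ_i P[A_i] ≤ 14·p = 14·(1/98) = 1/7.
Numerically: 1/7 ≈ 0.14286.
Is 1/7 < 1? YES.
Since P[∪ A_i] ≤ 1/7 < 1, the complement has P[∩ A_i^c] ≥ 1 − 1/7 = 6/7 > 0, so some outcome avoids every A_i.

14·p = 1/7 ≈ 0.14286; existence CERTIFIED by the union bound.


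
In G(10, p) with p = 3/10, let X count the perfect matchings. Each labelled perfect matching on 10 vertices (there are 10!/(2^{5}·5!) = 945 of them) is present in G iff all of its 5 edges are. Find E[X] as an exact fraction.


K_10 has 10!/(2^{5}·5!) = 945 labelled perfect matchings.
For each such perfect matching H, let X_H = 1 if all 5 edges of H are present in G. Then P[X_H = 1] = p^{5} = (3/10)^{5} = 243/100000.
By linearity: E[X] = Σ_H E[X_H] = 945 · p^{5} = 945 · 243/100000 = 45927/20000.
Numerically: E[X] ≈ 2.3.

E[X] = 945 · (3/10)^{5} = 45927/20000 ≈ 2.3.


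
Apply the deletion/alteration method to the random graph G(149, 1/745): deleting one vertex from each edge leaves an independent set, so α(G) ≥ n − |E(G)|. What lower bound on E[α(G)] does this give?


E[|E(G)|] = C(149, 2)·p = 11026 · (1/745) = 74/5.
E[α(G)] ≥ n − E[|E(G)|] = 149 − 74/5 = 671/5.
Numerically: ≈ 134.2000.
(This is only a lower bound; the true E[α(G)] may be larger.)

E[α(G)] ≥ 671/5 ≈ 134.2000.


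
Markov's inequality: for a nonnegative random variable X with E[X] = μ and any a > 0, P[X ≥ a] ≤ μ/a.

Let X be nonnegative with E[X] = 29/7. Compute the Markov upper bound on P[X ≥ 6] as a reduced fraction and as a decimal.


μ = E[X] = 29/7, a = 6.
Markov: P[X ≥ 6] ≤ μ/a = (29/7)/6 = 29/42.
Numerically: ≈ 0.690476.
(Since a = 6 > μ = 4.142857, the bound 29/42 is < 1 and informative.)

P[X ≥ 6] ≤ 29/42 ≈ 0.690476.


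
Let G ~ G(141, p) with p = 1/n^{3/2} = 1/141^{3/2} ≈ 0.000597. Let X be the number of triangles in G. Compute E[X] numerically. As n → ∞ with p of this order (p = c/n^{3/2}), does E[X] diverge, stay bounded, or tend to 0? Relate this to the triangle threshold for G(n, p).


Number of potential triangles: C(141, 3) = 457310.
Each occurs with probability p³ ≈ (0.000597)³ ≈ 2.13066e-10.
By linearity: E[X] = C(141, 3)·p³ ≈ 457310 · 2.13066e-10 ≈ 0.000.
Since α = 3/2 > 1, p = c/n^{3/2} = o(1/n) is below the triangle threshold p ~ 1/n. Asymptotically E[X] ~ (c³/6)·n^{3(1−α)} = (1³/6)·n^{-1.5} → 0, so by Markov's inequality G has no triangles w.h.p.

E[X] ≈ 0.000; in regime p = Θ(1/n^{3/2}) E[X] tends to 0 (below the triangle threshold p ~ 1/n).


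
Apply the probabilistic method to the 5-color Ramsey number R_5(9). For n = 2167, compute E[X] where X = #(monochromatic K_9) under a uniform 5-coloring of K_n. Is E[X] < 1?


E[X] = C(2167, 9) · 5^{1 − 36} = 2855899084841489792706810 · 5^{−35} = 2855899084841489792706810/2910383045673370361328125.
As a reduced fraction: E[X] = 571179816968297958541362/582076609134674072265625 ≈ 0.9813.
Is E[X] < 1? YES.
Since E[X] < 1, there exists a 5-coloring of K_{2167} with no monochromatic K_9; hence R_5(9) > 2167.

E[X] = 571179816968297958541362/582076609134674072265625 ≈ 0.9813; E[X] < 1, so R_5(9) > 2167.


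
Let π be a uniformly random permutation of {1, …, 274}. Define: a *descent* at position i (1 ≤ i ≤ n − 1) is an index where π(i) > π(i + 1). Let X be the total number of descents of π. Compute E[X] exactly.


Write X = Σ X_I over i = 1, …, 273, with X_I the indicator of one descent.
There are 273 indicators.
For each fixed i, the pair (π(i), π(i+1)) is a uniformly random ordered pair of distinct values from {1, …, 274}; by symmetry P[π(i) > π(i+1)] = 1/2.
By linearity: E[X] = 273 · (1/2) = (274 − 1) · (1/2) = 273/2 ≈ 136.500000.

E[X] = 273/2 = 136.500000.


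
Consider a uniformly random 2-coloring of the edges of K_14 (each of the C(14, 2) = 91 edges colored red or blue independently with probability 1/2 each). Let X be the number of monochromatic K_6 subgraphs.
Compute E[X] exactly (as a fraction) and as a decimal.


Let X = Σ_S X_S over the C(14, 6) = 3003 subsets S of size 6, where X_S = 1 if the K_6 on S is monochromatic.
For a fixed S, the K_6 on S has C(6, 2) = 15 edges. P[all 15 edges red] = (1/2)^15, and likewise for blue, so P[monochromatic] = 2·(1/2)^15 = 2^{1 − 15} = 1/16384.
Summing: E[X] = C(14, 6) · 2^{1 − 15} = 3003 · 1/16384 = 3003/16384.
Numerically: E[X] ≈ 0.183289.

E[X] = C(14,6)·2^(1−C(6,2)) = 3003/16384 ≈ 0.183289.


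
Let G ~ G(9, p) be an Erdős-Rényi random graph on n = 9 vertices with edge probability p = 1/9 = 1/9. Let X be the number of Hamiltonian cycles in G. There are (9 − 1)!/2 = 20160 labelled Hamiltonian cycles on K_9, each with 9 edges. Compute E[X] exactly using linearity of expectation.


K_9 has (9 − 1)!/2 = 20160 labelled Hamiltonian cycles.
For each such Hamiltonian cycle H, let X_H = 1 if all 9 edges of H are present in G. Then P[X_H = 1] = p^{9} = (1/9)^{9} = 1/387420489.
By linearity of expectation: E[X] = Σ_H E[X_H] = 20160 · p^{9} = 20160 · 1/387420489 = 2240/43046721.
Numerically: E[X] ≈ 5.20365e-05.

E[X] = 20160 · (1/9)^{9} = 2240/43046721 ≈ 5.20365e-05.


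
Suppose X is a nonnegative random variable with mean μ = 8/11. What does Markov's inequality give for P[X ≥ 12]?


μ = E[X] = 8/11, a = 12.
Markov: P[X ≥ 12] ≤ μ/a = (8/11)/12 = 2/33.
Numerically: ≈ 0.0606.
(Since a = 12 > μ = 0.7273, the bound 2/33 is < 1 and informative.)

P[X ≥ 12] ≤ 2/33 ≈ 0.0606.


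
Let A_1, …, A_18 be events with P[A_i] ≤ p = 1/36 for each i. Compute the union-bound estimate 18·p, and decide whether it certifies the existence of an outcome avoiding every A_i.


Union bound: P[∪_{i=1}^{18} A_i] ≤ Σ_i P[A_i] ≤ 18·p = 18·(1/36) = 1/2.
Numerically: 1/2 ≈ 0.500000.
Is 1/2 < 1? YES.
Since P[∪ A_i] ≤ 1/2 < 1, the complement has P[∩ A_i^c] ≥ 1 − 1/2 = 1/2 > 0, so some outcome avoids every A_i.

18·p = 1/2 ≈ 0.500000; existence CERTIFIED by the union bound.


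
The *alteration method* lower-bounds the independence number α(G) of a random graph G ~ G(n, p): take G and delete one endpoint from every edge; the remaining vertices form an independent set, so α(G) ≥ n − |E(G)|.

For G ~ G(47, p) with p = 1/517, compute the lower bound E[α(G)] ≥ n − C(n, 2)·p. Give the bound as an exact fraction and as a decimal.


E[|E(G)|] = C(47, 2)·p = 1081 · (1/517) = 23/11.
E[α(G)] ≥ n − E[|E(G)|] = 47 − 23/11 = 494/11.
Numerically: ≈ 44.909.
(This is only a lower bound; the true E[α(G)] may be larger.)

E[α(G)] ≥ 494/11 ≈ 44.909.


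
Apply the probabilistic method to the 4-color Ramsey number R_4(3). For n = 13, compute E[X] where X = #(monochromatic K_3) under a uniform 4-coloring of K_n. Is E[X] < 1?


E[X] = C(13, 3) · 4^{1 − 3} = 286 · 4^{−2} = 286/16.
As a reduced fraction: E[X] = 143/8 ≈ 17.8750000.
Is E[X] < 1? NO.
Since E[X] ≥ 1, the first-moment bound is inconclusive at n = 13; it does NOT by itself certify R_4(3) > 13.

E[X] = 143/8 ≈ 17.8750000; E[X] ≥ 1; first-moment method inconclusive here.


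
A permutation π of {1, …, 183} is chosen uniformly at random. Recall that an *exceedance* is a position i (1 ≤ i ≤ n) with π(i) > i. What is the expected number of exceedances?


Write X = Σ_{i=1}^{183} X_i, where X_i = 1_{π(i) > i}.
For each fixed i, π(i) is uniform over {1, …, 183} (marginal of a uniform permutation), so P[π(i) > i] = (n − i)/n. Summing: Σ_{i=1}^{183} (n − i)/n = (0 + 1 + … + 182)/183 = 183(183 − 1)/(2·183) = (183 − 1)/2.
Hence E[X] = Σ_{i=1}^{183} (183 − i)/183 = 91 ≈ 91.00000.

E[X] = 91 = 91.00000.


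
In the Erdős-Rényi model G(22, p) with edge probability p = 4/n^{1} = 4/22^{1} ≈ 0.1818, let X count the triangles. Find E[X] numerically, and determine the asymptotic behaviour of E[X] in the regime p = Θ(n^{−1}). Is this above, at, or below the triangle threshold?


Number of potential triangles: C(22, 3) = 1540.
Each occurs with probability p³ ≈ (0.1818)³ ≈ 6.010518e-03.
By linearity: E[X] = C(22, 3)·p³ ≈ 1540 · 6.010518e-03 ≈ 9.2562.
Here α = 1, so p = 4/n is exactly at the triangle threshold p ~ 1/n. Asymptotically E[X] → c³/6 = 4³/6 = 32/3 ≈ 10.6667, a bounded constant. In this regime the triangle count is asymptotically Poisson(c³/6).

E[X] ≈ 9.2562; in regime p = Θ(1/n^{1}) E[X] stays bounded (at the triangle threshold p ~ 1/n).


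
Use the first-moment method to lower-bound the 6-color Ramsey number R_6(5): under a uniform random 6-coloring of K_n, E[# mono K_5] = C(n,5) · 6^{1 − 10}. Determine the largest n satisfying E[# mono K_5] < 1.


We need C(n, 5) · 6^{1 − 10} < 1, i.e. C(n, 5) < 6^{10 − 1} = 10077696.
Check values of n near the boundary:
  n = 66: C(66, 5) = 8936928; 8936928 < 10077696? YES
  n = 67: C(67, 5) = 9657648; 9657648 < 10077696? YES
  n = 68: C(68, 5) = 10424128; 10424128 < 10077696? NO
  n = 69: C(69, 5) = 11238513; 11238513 < 10077696? NO
The largest n with C(n, 5) < 10077696 is n = 67 (where E[X] = 67067/69984 ≈ 0.958319). Hence R_6(5) > 67, i.e. R_6(5) ≥ 68.

Largest n = 67; hence R_6(5) > 67.


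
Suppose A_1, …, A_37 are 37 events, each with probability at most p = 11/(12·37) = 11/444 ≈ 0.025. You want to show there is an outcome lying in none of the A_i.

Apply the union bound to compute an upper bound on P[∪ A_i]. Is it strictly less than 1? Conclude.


Union bound: P[∪_{i=1}^{37} A_i] ≤ Σ_i P[A_i] ≤ 37·p = 37·(11/444) = 11/12.
Numerically: 11/12 ≈ 0.917.
Is 11/12 < 1? YES.
Since P[∪ A_i] ≤ 11/12 < 1, the complement has P[∩ A_i^c] ≥ 1 − 11/12 = 1/12 > 0, so some outcome avoids every A_i.

37·p = 11/12 ≈ 0.917; existence CERTIFIED by the union bound.


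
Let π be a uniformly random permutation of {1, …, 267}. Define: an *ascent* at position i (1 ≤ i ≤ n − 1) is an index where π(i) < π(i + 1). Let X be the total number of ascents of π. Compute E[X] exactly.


Write X = Σ X_I over i = 1, …, 266, with X_I the indicator of one ascent.
There are 266 indicators.
For each fixed i, the pair (π(i), π(i+1)) is a uniformly random ordered pair of distinct values from {1, …, 267}; by symmetry P[π(i) < π(i+1)] = 1/2.
By linearity: E[X] = 266 · (1/2) = (267 − 1) · (1/2) = 133 ≈ 133.0000.

E[X] = 133 = 133.0000.


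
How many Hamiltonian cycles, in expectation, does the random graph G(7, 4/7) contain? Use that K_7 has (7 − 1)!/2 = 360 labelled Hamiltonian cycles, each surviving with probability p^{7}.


K_7 has (7 − 1)!/2 = 360 labelled Hamiltonian cycles.
For each such Hamiltonian cycle H, let X_H = 1 if all 7 edges of H are present in G. Then P[X_H = 1] = p^{7} = (4/7)^{7} = 16384/823543.
By linearity: E[X] = Σ_H E[X_H] = 360 · p^{7} = 360 · 16384/823543 = 5898240/823543.
Numerically: E[X] ≈ 7.162.

E[X] = 360 · (4/7)^{7} = 5898240/823543 ≈ 7.162.


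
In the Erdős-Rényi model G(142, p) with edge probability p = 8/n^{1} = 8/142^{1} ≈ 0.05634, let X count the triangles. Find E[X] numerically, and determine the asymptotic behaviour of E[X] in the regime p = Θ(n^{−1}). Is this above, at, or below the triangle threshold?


Number of potential triangles: C(142, 3) = 467180.
Each occurs with probability p³ ≈ (0.05634)³ ≈ 1.788154e-04.
By linearity: E[X] = C(142, 3)·p³ ≈ 467180 · 1.788154e-04 ≈ 83.5390.
Here α = 1, so p = 8/n is exactly at the triangle threshold p ~ 1/n. Asymptotically E[X] → c³/6 = 8³/6 = 256/3 ≈ 85.3333, a bounded constant. In this regime the triangle count is asymptotically Poisson(c³/6).

E[X] ≈ 83.5390; in regime p = Θ(1/n^{1}) E[X] stays bounded (at the triangle threshold p ~ 1/n).


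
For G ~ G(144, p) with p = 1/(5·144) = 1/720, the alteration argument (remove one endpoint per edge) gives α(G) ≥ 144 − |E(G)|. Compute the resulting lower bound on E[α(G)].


E[|E(G)|] = C(144, 2)·p = 10296 · (1/720) = 143/10.
E[α(G)] ≥ n − E[|E(G)|] = 144 − 143/10 = 1297/10.
Numerically: ≈ 129.700000.
(This is only a lower bound; the true E[α(G)] may be larger.)

E[α(G)] ≥ 1297/10 ≈ 129.700000.


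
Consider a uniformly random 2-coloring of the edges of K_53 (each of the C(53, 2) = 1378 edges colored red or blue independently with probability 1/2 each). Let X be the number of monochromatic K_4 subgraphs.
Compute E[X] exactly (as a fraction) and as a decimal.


Let X = Σ_S X_S over the C(53, 4) = 292825 subsets S of size 4, where X_S = 1 if the K_4 on S is monochromatic.
For a fixed S, the K_4 on S has C(4, 2) = 6 edges. P[all 6 edges red] = (1/2)^6, and likewise for blue, so P[monochromatic] = 2·(1/2)^6 = 2^{1 − 6} = 1/32.
By linearity: E[X] = C(53, 4) · 2^{1 − 6} = 292825 · 1/32 = 292825/32.
Numerically: E[X] ≈ 9150.7812.

E[X] = C(53,4)·2^(1−C(4,2)) = 292825/32 ≈ 9150.7812.


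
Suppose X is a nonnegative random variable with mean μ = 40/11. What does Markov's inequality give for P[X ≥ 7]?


μ = E[X] = 40/11, a = 7.
Markov: P[X ≥ 7] ≤ μ/a = (40/11)/7 = 40/77.
Numerically: ≈ 0.519.
(Since a = 7 > μ = 3.636, the bound 40/77 is < 1 and informative.)

P[X ≥ 7] ≤ 40/77 ≈ 0.519.


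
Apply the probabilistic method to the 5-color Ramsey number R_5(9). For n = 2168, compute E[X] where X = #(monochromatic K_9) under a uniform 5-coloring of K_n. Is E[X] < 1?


E[X] = C(2168, 9) · 5^{1 − 36} = 2867804175977929537095120 · 5^{−35} = 2867804175977929537095120/2910383045673370361328125.
As a reduced fraction: E[X] = 573560835195585907419024/582076609134674072265625 ≈ 0.985.
Is E[X] < 1? YES.
Since E[X] < 1, there exists a 5-coloring of K_{2168} with no monochromatic K_9; hence R_5(9) > 2168.

E[X] = 573560835195585907419024/582076609134674072265625 ≈ 0.985; E[X] < 1, so R_5(9) > 2168.


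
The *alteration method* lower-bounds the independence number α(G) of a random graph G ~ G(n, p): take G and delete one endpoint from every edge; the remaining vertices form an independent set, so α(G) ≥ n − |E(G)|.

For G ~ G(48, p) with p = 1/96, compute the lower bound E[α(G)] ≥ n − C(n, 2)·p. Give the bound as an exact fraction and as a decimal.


E[|E(G)|] = C(48, 2)·p = 1128 · (1/96) = 47/4.
E[α(G)] ≥ n − E[|E(G)|] = 48 − 47/4 = 145/4.
Numerically: ≈ 36.250000.
(This is only a lower bound; the true E[α(G)] may be larger.)

E[α(G)] ≥ 145/4 ≈ 36.250000.


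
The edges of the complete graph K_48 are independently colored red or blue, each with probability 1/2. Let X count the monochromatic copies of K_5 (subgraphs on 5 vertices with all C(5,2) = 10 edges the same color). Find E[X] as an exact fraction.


Let X = Σ_S X_S over the C(48, 5) = 1712304 subsets S of size 5, where X_S = 1 if the K_5 on S is monochromatic.
For a fixed S, the K_5 on S has C(5, 2) = 10 edges. P[all 10 edges red] = (1/2)^10, and likewise for blue, so P[monochromatic] = 2·(1/2)^10 = 2^{1 − 10} = 1/512.
By linearity: E[X] = C(48, 5) · 2^{1 − 10} = 1712304 · 1/512 = 107019/32.
Numerically: E[X] ≈ 3344.344.

E[X] = C(48,5)·2^(1−C(5,2)) = 107019/32 ≈ 3344.344.


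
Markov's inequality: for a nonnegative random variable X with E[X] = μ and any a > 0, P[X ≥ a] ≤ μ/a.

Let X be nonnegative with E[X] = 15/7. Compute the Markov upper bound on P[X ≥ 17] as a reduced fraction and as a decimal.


μ = E[X] = 15/7, a = 17.
Markov: P[X ≥ 17] ≤ μ/a = (15/7)/17 = 15/119.
Numerically: ≈ 0.12605.
(Since a = 17 > μ = 2.14286, the bound 15/119 is < 1 and informative.)

P[X ≥ 17] ≤ 15/119 ≈ 0.12605.


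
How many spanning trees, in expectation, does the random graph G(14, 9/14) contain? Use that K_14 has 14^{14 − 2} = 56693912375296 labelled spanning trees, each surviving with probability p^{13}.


K_14 has 14^{14 − 2} = 56693912375296 labelled spanning trees.
For each such spanning tree H, let X_H = 1 if all 13 edges of H are present in G. Then P[X_H = 1] = p^{13} = (9/14)^{13} = 2541865828329/793714773254144.
By linearity: E[X] = Σ_H E[X_H] = 56693912375296 · p^{13} = 56693912375296 · 2541865828329/793714773254144 = 2541865828329/14.
Numerically: E[X] ≈ 1.816e+11.

E[X] = 56693912375296 · (9/14)^{13} = 2541865828329/14 ≈ 1.816e+11.


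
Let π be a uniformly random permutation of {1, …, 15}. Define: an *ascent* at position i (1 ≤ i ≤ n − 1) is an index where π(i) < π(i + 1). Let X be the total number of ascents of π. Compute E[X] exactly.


Write X = Σ X_I over i = 1, …, 14, with X_I the indicator of one ascent.
There are 14 indicators.
For each fixed i, the pair (π(i), π(i+1)) is a uniformly random ordered pair of distinct values from {1, …, 15}; by symmetry P[π(i) < π(i+1)] = 1/2.
By linearity: E[X] = 14 · (1/2) = (15 − 1) · (1/2) = 7 ≈ 7.000000.

E[X] = 7 = 7.000000.


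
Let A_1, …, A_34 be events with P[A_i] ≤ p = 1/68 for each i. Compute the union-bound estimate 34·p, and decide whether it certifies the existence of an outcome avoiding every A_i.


Union bound: P[∪_{i=1}^{34} A_i] ≤ Σ_i P[A_i] ≤ 34·p = 34·(1/68) = 1/2.
Numerically: 1/2 ≈ 0.500000.
Is 1/2 < 1? YES.
Since P[∪ A_i] ≤ 1/2 < 1, the complement has P[∩ A_i^c] ≥ 1 − 1/2 = 1/2 > 0, so some outcome avoids every A_i.

34·p = 1/2 ≈ 0.500000; existence CERTIFIED by the union bound.


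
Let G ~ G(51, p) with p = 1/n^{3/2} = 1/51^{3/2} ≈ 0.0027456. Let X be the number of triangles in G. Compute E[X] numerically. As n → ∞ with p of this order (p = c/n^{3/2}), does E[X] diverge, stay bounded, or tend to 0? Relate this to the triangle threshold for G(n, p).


Number of potential triangles: C(51, 3) = 20825.
Each occurs with probability p³ ≈ (0.0027456)³ ≈ 2.0698278e-08.
By linearity: E[X] = C(51, 3)·p³ ≈ 20825 · 2.0698278e-08 ≈ 0.00043.
Since α = 3/2 > 1, p = c/n^{3/2} = o(1/n) is below the triangle threshold p ~ 1/n. Asymptotically E[X] ~ (c³/6)·n^{3(1−α)} = (1³/6)·n^{-1.5} → 0, so by Markov's inequality G has no triangles w.h.p.

E[X] ≈ 0.00043; in regime p = Θ(1/n^{3/2}) E[X] tends to 0 (below the triangle threshold p ~ 1/n).


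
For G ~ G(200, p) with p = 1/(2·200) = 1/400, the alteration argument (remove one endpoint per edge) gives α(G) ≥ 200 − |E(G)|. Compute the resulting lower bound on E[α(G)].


E[|E(G)|] = C(200, 2)·p = 19900 · (1/400) = 199/4.
E[α(G)] ≥ n − E[|E(G)|] = 200 − 199/4 = 601/4.
Numerically: ≈ 150.250000.
(This is only a lower bound; the true E[α(G)] may be larger.)

E[α(G)] ≥ 601/4 ≈ 150.250000.


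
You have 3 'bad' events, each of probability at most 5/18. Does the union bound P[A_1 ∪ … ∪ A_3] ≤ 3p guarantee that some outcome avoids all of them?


Union bound: P[∪_{i=1}^{3} A_i] ≤ Σ_i P[A_i] ≤ 3·p = 3·(5/18) = 5/6.
Numerically: 5/6 ≈ 0.8333.
Is 5/6 < 1? YES.
Since P[∪ A_i] ≤ 5/6 < 1, the complement has P[∩ A_i^c] ≥ 1 − 5/6 = 1/6 > 0, so some outcome avoids every A_i.

3·p = 5/6 ≈ 0.8333; existence CERTIFIED by the union bound.


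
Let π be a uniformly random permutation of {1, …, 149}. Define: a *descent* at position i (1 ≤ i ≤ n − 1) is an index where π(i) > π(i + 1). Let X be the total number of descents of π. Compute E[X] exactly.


Write X = Σ X_I over i = 1, …, 148, with X_I the indicator of one descent.
There are 148 indicators.
For each fixed i, the pair (π(i), π(i+1)) is a uniformly random ordered pair of distinct values from {1, …, 149}; by symmetry P[π(i) > π(i+1)] = 1/2.
By linearity: E[X] = 148 · (1/2) = (149 − 1) · (1/2) = 74 ≈ 74.00000.

E[X] = 74 = 74.00000.


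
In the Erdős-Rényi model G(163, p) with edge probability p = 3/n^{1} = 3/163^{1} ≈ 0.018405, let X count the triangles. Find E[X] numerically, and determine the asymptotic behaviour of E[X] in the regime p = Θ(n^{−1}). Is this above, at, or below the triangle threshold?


Number of potential triangles: C(163, 3) = 708561.
Each occurs with probability p³ ≈ (0.018405)³ ≈ 6.2344903e-06.
By linearity: E[X] = C(163, 3)·p³ ≈ 708561 · 6.2344903e-06 ≈ 4.41752.
Here α = 1, so p = 3/n is exactly at the triangle threshold p ~ 1/n. Asymptotically E[X] → c³/6 = 3³/6 = 9/2 ≈ 4.50000, a bounded constant. In this regime the triangle count is asymptotically Poisson(c³/6).

E[X] ≈ 4.41752; in regime p = Θ(1/n^{1}) E[X] stays bounded (at the triangle threshold p ~ 1/n).


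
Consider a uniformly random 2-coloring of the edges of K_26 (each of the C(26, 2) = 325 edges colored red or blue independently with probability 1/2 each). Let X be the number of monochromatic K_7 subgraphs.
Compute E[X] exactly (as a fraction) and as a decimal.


Let X = Σ_S X_S over the C(26, 7) = 657800 subsets S of size 7, where X_S = 1 if the K_7 on S is monochromatic.
For a fixed S, the K_7 on S has C(7, 2) = 21 edges. P[all 21 edges red] = (1/2)^21, and likewise for blue, so P[monochromatic] = 2·(1/2)^21 = 2^{1 − 21} = 1/1048576.
By linearity of expectation: E[X] = C(26, 7) · 2^{1 − 21} = 657800 · 1/1048576 = 82225/131072.
Numerically: E[X] ≈ 0.627.

E[X] = C(26,7)·2^(1−C(7,2)) = 82225/131072 ≈ 0.627.
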